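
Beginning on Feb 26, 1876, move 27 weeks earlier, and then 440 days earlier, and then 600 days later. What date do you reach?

January 28, 1876

Going back 27 weeks (= 189 days) from February 26, 1876:
Going back 26 days from February 26, 1876 reaches the end of the previous month; 189 − 26 = 163 left.
January 1876 has 31 days: 163 − 31 = 132 left.
December 1875 has 31 days: 132 − 31 = 101 left.
November 1875 has 30 days: 101 − 30 = 71 left.
October 1875 has 31 days: 71 − 31 = 40 left.
September 1875 has 30 days: 40 − 30 = 10 left.
August 1875 has 31 days; 31 − 10 = 21 → August 21, 1875.
Subtracting 440 days from August 21, 1875:
Going back 21 days from August 21, 1875 reaches the end of the previous month; 440 − 21 = 419 left.
July 1875 has 31 days: 419 − 31 = 388 left.
June 1875 has 30 days: 388 − 30 = 358 left.
May 1875 has 31 days: 358 − 31 = 327 left.
April 1875 has 30 days: 327 − 30 = 297 left.
March 1875 has 31 days: 297 − 31 = 266 left.
February 1875 has 28 days (1875 is not a leap year): 266 − 28 = 238 left.
January 1875 has 31 days: 238 − 31 = 207 left.
December 1874 has 31 days: 207 − 31 = 176 left.
November 1874 has 30 days: 176 − 30 = 146 left.
October 1874 has 31 days: 146 − 31 = 115 left.
September 1874 has 30 days: 115 − 30 = 85 left.
August 1874 has 31 days: 85 − 31 = 54 left.
July 1874 has 31 days: 54 − 31 = 23 left.
June 1874 has 30 days; 30 − 23 = 7 → June 7, 1874.
Advancing 600 days from June 7, 1874:
June has 30 days, so 30 − 7 = 23 days remain after June 7, 1874; 600 − 23 = 577 left.
July 1874 has 31 days: 577 − 31 = 546 left.
August 1874 has 31 days: 546 − 31 = 515 left.
September 1874 has 30 days: 515 − 30 = 485 left.
October 1874 has 31 days: 485 − 31 = 454 left.
November 1874 has 30 days: 454 − 30 = 424 left.
December 1874 has 31 days: 424 − 31 = 393 left.
January 1875 has 31 days: 393 − 31 = 362 left.
February 1875 has 28 days (1875 is not a leap year): 362 − 28 = 334 left.
March 1875 has 31 days: 334 − 31 = 303 left.
April 1875 has 30 days: 303 − 30 = 273 left.
May 1875 has 31 days: 273 − 31 = 242 left.
June 1875 has 30 days: 242 − 30 = 212 left.
July 1875 has 31 days: 212 − 31 = 181 left.
August 1875 has 31 days: 181 − 31 = 150 left.
September 1875 has 30 days: 150 − 30 = 120 left.
October 1875 has 31 days: 120 − 31 = 89 left.
November 1875 has 30 days: 89 − 30 = 59 left.
December 1875 has 31 days: 59 − 31 = 28 left.
28 days into January 1876 → January 28, 1876.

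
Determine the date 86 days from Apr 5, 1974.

June 30, 1974

Counting forward 86 days from April 5, 1974.
April has 30 days, so 30 − 5 = 25 days remain after April 5, 1974; 86 − 25 = 61 left.
May 1974 has 31 days: 61 − 31 = 30 left.
30 days into June 1974 → June 30, 1974.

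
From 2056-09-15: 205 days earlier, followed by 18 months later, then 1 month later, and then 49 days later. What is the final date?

November 11, 2057

Going back 205 days from September 15, 2056:
Going back 15 days from September 15, 2056 reaches the end of the previous month; 205 − 15 = 190 left.
August 2056 has 31 days: 190 − 31 = 159 left.
July 2056 has 31 days: 159 − 31 = 128 left.
June 2056 has 30 days: 128 − 30 = 98 left.
May 2056 has 31 days: 98 − 31 = 67 left.
April 2056 has 30 days: 67 − 30 = 37 left.
March 2056 has 31 days: 37 − 31 = 6 left.
February 2056 has 29 days; 29 − 6 = 23 → February 23, 2056.
Advancing 18 months from February 23, 2056:
month 2 + 18 = 20, which is month 8 of year 2057 → August 2057.
Day 23 is valid in August, giving August 23, 2057.
Counting forward 1 month from August 23, 2057:
month 8 + 1 = 9 → September 2057.
Day 23 is valid in September, giving September 23, 2057.
Advancing 49 days from September 23, 2057:
September has 30 days, so 30 − 23 = 7 days remain after September 23, 2057; 49 − 7 = 42 left.
October 2057 has 31 days: 42 − 31 = 11 left.
11 days into November 2057 → November 11, 2057.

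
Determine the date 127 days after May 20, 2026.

Advancing 127 days from May 20, 2026.
May has 31 days, so 31 − 20 = 11 days remain after May 20, 2026; 127 − 11 = 116 left.
June 2026 has 30 days: 116 − 30 = 86 left.
July 2026 has 31 days: 86 − 31 = 55 left.
August 2026 has 31 days: 55 − 31 = 24 left.
24 days into September 2026 → September 24, 2026.

September 24, 2026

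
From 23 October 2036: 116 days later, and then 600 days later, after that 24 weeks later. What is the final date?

March 26, 2039

Advancing 116 days from October 23, 2036:
October has 31 days, so 31 − 23 = 8 days remain after October 23, 2036; 116 − 8 = 108 left.
November 2036 has 30 days: 108 − 30 = 78 left.
December 2036 has 31 days: 78 − 31 = 47 left.
January 2037 has 31 days: 47 − 31 = 16 left.
16 days into February 2037 → February 16, 2037.
Counting forward 600 days from February 16, 2037:
February has 28 days, so 28 − 16 = 12 days remain after February 16, 2037; 600 − 12 = 588 left.
March 2037 has 31 days: 588 − 31 = 557 left.
April 2037 has 30 days: 557 − 30 = 527 left.
May 2037 has 31 days: 527 − 31 = 496 left.
June 2037 has 30 days: 496 − 30 = 466 left.
July 2037 has 31 days: 466 − 31 = 435 left.
August 2037 has 31 days: 435 − 31 = 404 left.
September 2037 has 30 days: 404 − 30 = 374 left.
October 2037 has 31 days: 374 − 31 = 343 left.
November 2037 has 30 days: 343 − 30 = 313 left.
December 2037 has 31 days: 313 − 31 = 282 left.
January 2038 has 31 days: 282 − 31 = 251 left.
February 2038 has 28 days (2038 is not a leap year): 251 − 28 = 223 left.
March 2038 has 31 days: 223 − 31 = 192 left.
April 2038 has 30 days: 192 − 30 = 162 left.
May 2038 has 31 days: 162 − 31 = 131 left.
June 2038 has 30 days: 131 − 30 = 101 left.
July 2038 has 31 days: 101 − 31 = 70 left.
August 2038 has 31 days: 70 − 31 = 39 left.
September 2038 has 30 days: 39 − 30 = 9 left.
9 days into October 2038 → October 9, 2038.
Adding 24 weeks (= 168 days) from October 9, 2038:
October has 31 days, so 31 − 9 = 22 days remain after October 9, 2038; 168 − 22 = 146 left.
November 2038 has 30 days: 146 − 30 = 116 left.
December 2038 has 31 days: 116 − 31 = 85 left.
January 2039 has 31 days: 85 − 31 = 54 left.
February 2039 has 28 days (2039 is not a leap year): 54 − 28 = 26 left.
26 days into March 2039 → March 26, 2039.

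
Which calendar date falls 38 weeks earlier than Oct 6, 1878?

January 13, 1878

Going back 38 weeks = 266 days from October 6, 1878.
Going back 6 days from October 6, 1878 reaches the end of the previous month; 266 − 6 = 260 left.
September 1878 has 30 days: 260 − 30 = 230 left.
August 1878 has 31 days: 230 − 31 = 199 left.
July 1878 has 31 days: 199 − 31 = 168 left.
June 1878 has 30 days: 168 − 30 = 138 left.
May 1878 has 31 days: 138 − 31 = 107 left.
April 1878 has 30 days: 107 − 30 = 77 left.
March 1878 has 31 days: 77 − 31 = 46 left.
February 1878 has 28 days (1878 is not a leap year): 46 − 28 = 18 left.
January 1878 has 31 days; 31 − 18 = 13 → January 13, 1878.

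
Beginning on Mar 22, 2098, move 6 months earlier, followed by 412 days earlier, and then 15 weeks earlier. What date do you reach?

April 23, 2096

Subtracting 6 months from March 22, 2098:
month 3 − 6 = -3, which is month 9 of year 2097 → September 2097.
Day 22 is valid in September, giving September 22, 2097.
Going back 412 days from September 22, 2097:
Going back 22 days from September 22, 2097 reaches the end of the previous month; 412 − 22 = 390 left.
August 2097 has 31 days: 390 − 31 = 359 left.
July 2097 has 31 days: 359 − 31 = 328 left.
June 2097 has 30 days: 328 − 30 = 298 left.
May 2097 has 31 days: 298 − 31 = 267 left.
April 2097 has 30 days: 267 − 30 = 237 left.
March 2097 has 31 days: 237 − 31 = 206 left.
February 2097 has 28 days (2097 is not a leap year): 206 − 28 = 178 left.
January 2097 has 31 days: 178 − 31 = 147 left.
December 2096 has 31 days: 147 − 31 = 116 left.
November 2096 has 30 days: 116 − 30 = 86 left.
October 2096 has 31 days: 86 − 31 = 55 left.
September 2096 has 30 days: 55 − 30 = 25 left.
August 2096 has 31 days; 31 − 25 = 6 → August 6, 2096.
Going back 15 weeks (= 105 days) from August 6, 2096:
Going back 6 days from August 6, 2096 reaches the end of the previous month; 105 − 6 = 99 left.
July 2096 has 31 days: 99 − 31 = 68 left.
June 2096 has 30 days: 68 − 30 = 38 left.
May 2096 has 31 days: 38 − 31 = 7 left.
April 2096 has 30 days; 30 − 7 = 23 → April 23, 2096.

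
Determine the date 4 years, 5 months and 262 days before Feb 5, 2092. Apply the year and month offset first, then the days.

Counting back 4 years, 5 months and 262 days from February 5, 2092: first the month/year part, then the days.
-4 years → 2088; month 2 − 5 = -3, which is month 9 of year 2087 → September 2087.
Day 5 is valid in September, giving September 5, 2087.
Now subtract 262 days from September 5, 2087.
Going back 5 days from September 5, 2087 reaches the end of the previous month; 262 − 5 = 257 left.
August 2087 has 31 days: 257 − 31 = 226 left.
July 2087 has 31 days: 226 − 31 = 195 left.
June 2087 has 30 days: 195 − 30 = 165 left.
May 2087 has 31 days: 165 − 31 = 134 left.
April 2087 has 30 days: 134 − 30 = 104 left.
March 2087 has 31 days: 104 − 31 = 73 left.
February 2087 has 28 days (2087 is not a leap year): 73 − 28 = 45 left.
January 2087 has 31 days: 45 − 31 = 14 left.
December 2086 has 31 days; 31 − 14 = 17 → December 17, 2086.

December 17, 2086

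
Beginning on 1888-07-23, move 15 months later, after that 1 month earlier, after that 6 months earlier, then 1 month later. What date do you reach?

April 23, 1889

Advancing 15 months from July 23, 1888:
month 7 + 15 = 22, which is month 10 of year 1889 → October 1889.
Day 23 is valid in October, giving October 23, 1889.
Subtracting 1 month from October 23, 1889:
month 10 − 1 = 9 → September 1889.
Day 23 is valid in September, giving September 23, 1889.
Counting back 6 months from September 23, 1889:
month 9 − 6 = 3 → March 1889.
Day 23 is valid in March, giving March 23, 1889.
Adding 1 month from March 23, 1889:
month 3 + 1 = 4 → April 1889.
Day 23 is valid in April, giving April 23, 1889.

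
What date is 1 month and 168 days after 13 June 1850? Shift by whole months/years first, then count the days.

Adding 1 month and 168 days from June 13, 1850: first the month/year part, then the days.
month 6 + 1 = 7 → July 1850.
Day 13 is valid in July, giving July 13, 1850.
Now add 168 days from July 13, 1850.
July has 31 days, so 31 − 13 = 18 days remain after July 13, 1850; 168 − 18 = 150 left.
August 1850 has 31 days: 150 − 31 = 119 left.
September 1850 has 30 days: 119 − 30 = 89 left.
October 1850 has 31 days: 89 − 31 = 58 left.
November 1850 has 30 days: 58 − 30 = 28 left.
28 days into December 1850 → December 28, 1850.

December 28, 1850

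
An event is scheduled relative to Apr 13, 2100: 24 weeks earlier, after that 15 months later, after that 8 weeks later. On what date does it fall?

Going back 24 weeks (= 168 days) from April 13, 2100:
Going back 13 days from April 13, 2100 reaches the end of the previous month; 168 − 13 = 155 left.
March 2100 has 31 days: 155 − 31 = 124 left.
February 2100 has 28 days (2100 is not a leap year (divisible by 100 but not 400)): 124 − 28 = 96 left.
January 2100 has 31 days: 96 − 31 = 65 left.
December 2099 has 31 days: 65 − 31 = 34 left.
November 2099 has 30 days: 34 − 30 = 4 left.
October 2099 has 31 days; 31 − 4 = 27 → October 27, 2099.
Counting forward 15 months from October 27, 2099:
month 10 + 15 = 25, which is month 1 of year 2101 → January 2101.
Day 27 is valid in January, giving January 27, 2101.
Counting forward 8 weeks (= 56 days) from January 27, 2101:
January has 31 days, so 31 − 27 = 4 days remain after January 27, 2101; 56 − 4 = 52 left.
February 2101 has 28 days (2101 is not a leap year): 52 − 28 = 24 left.
24 days into March 2101 → March 24, 2101.

March 24, 2101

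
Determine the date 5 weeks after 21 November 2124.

Advancing 5 weeks = 35 days from November 21, 2124.
November has 30 days, so 30 − 21 = 9 days remain after November 21, 2124; 35 − 9 = 26 left.
26 days into December 2124 → December 26, 2124.

December 26, 2124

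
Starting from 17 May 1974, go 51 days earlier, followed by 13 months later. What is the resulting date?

April 27, 1975

Counting back 51 days from May 17, 1974:
Going back 17 days from May 17, 1974 reaches the end of the previous month; 51 − 17 = 34 left.
April 1974 has 30 days: 34 − 30 = 4 left.
March 1974 has 31 days; 31 − 4 = 27 → March 27, 1974.
Counting forward 13 months from March 27, 1974:
month 3 + 13 = 16, which is month 4 of year 1975 → April 1975.
Day 27 is valid in April, giving April 27, 1975.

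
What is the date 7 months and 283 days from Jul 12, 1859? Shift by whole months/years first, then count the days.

November 21, 1860

Counting forward 7 months and 283 days from July 12, 1859: first the month/year part, then the days.
month 7 + 7 = 14, which is month 2 of year 1860 → February 1860.
Day 12 is valid in February, giving February 12, 1860.
Now add 283 days from February 12, 1860.
February has 29 days, so 29 − 12 = 17 days remain after February 12, 1860; 283 − 17 = 266 left.
March 1860 has 31 days: 266 − 31 = 235 left.
April 1860 has 30 days: 235 − 30 = 205 left.
May 1860 has 31 days: 205 − 31 = 174 left.
June 1860 has 30 days: 174 − 30 = 144 left.
July 1860 has 31 days: 144 − 31 = 113 left.
August 1860 has 31 days: 113 − 31 = 82 left.
September 1860 has 30 days: 82 − 30 = 52 left.
October 1860 has 31 days: 52 − 31 = 21 left.
21 days into November 1860 → November 21, 1860.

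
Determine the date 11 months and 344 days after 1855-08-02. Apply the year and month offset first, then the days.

Advancing 11 months and 344 days from August 2, 1855: first the month/year part, then the days.
month 8 + 11 = 19, which is month 7 of year 1856 → July 1856.
Day 2 is valid in July, giving July 2, 1856.
Now add 344 days from July 2, 1856.
July has 31 days, so 31 − 2 = 29 days remain after July 2, 1856; 344 − 29 = 315 left.
August 1856 has 31 days: 315 − 31 = 284 left.
September 1856 has 30 days: 284 − 30 = 254 left.
October 1856 has 31 days: 254 − 31 = 223 left.
November 1856 has 30 days: 223 − 30 = 193 left.
December 1856 has 31 days: 193 − 31 = 162 left.
January 1857 has 31 days: 162 − 31 = 131 left.
February 1857 has 28 days (1857 is not a leap year): 131 − 28 = 103 left.
March 1857 has 31 days: 103 − 31 = 72 left.
April 1857 has 30 days: 72 − 30 = 42 left.
May 1857 has 31 days: 42 − 31 = 11 left.
11 days into June 1857 → June 11, 1857.

June 11, 1857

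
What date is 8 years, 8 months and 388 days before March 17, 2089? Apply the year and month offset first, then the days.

June 25, 2079

Counting back 8 years, 8 months and 388 days from March 17, 2089: first the month/year part, then the days.
-8 years → 2081; month 3 − 8 = -5, which is month 7 of year 2080 → July 2080.
Day 17 is valid in July, giving July 17, 2080.
Now subtract 388 days from July 17, 2080.
Going back 17 days from July 17, 2080 reaches the end of the previous month; 388 − 17 = 371 left.
June 2080 has 30 days: 371 − 30 = 341 left.
May 2080 has 31 days: 341 − 31 = 310 left.
April 2080 has 30 days: 310 − 30 = 280 left.
March 2080 has 31 days: 280 − 31 = 249 left.
February 2080 has 29 days (2080 is a leap year): 249 − 29 = 220 left.
January 2080 has 31 days: 220 − 31 = 189 left.
December 2079 has 31 days: 189 − 31 = 158 left.
November 2079 has 30 days: 158 − 30 = 128 left.
October 2079 has 31 days: 128 − 31 = 97 left.
September 2079 has 30 days: 97 − 30 = 67 left.
August 2079 has 31 days: 67 − 31 = 36 left.
July 2079 has 31 days: 36 − 31 = 5 left.
June 2079 has 30 days; 30 − 5 = 25 → June 25, 2079.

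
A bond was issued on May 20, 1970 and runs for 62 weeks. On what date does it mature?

Adding 62 weeks = 434 days from May 20, 1970.
May has 31 days, so 31 − 20 = 11 days remain after May 20, 1970; 434 − 11 = 423 left.
June 1970 has 30 days: 423 − 30 = 393 left.
July 1970 has 31 days: 393 − 31 = 362 left.
August 1970 has 31 days: 362 − 31 = 331 left.
September 1970 has 30 days: 331 − 30 = 301 left.
October 1970 has 31 days: 301 − 31 = 270 left.
November 1970 has 30 days: 270 − 30 = 240 left.
December 1970 has 31 days: 240 − 31 = 209 left.
January 1971 has 31 days: 209 − 31 = 178 left.
February 1971 has 28 days (1971 is not a leap year): 178 − 28 = 150 left.
March 1971 has 31 days: 150 − 31 = 119 left.
April 1971 has 30 days: 119 − 30 = 89 left.
May 1971 has 31 days: 89 − 31 = 58 left.
June 1971 has 30 days: 58 − 30 = 28 left.
28 days into July 1971 → July 28, 1971.

July 28, 1971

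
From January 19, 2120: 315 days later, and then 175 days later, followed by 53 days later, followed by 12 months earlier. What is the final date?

Advancing 315 days from January 19, 2120:
January has 31 days, so 31 − 19 = 12 days remain after January 19, 2120; 315 − 12 = 303 left.
February 2120 has 29 days (2120 is a leap year): 303 − 29 = 274 left.
March 2120 has 31 days: 274 − 31 = 243 left.
April 2120 has 30 days: 243 − 30 = 213 left.
May 2120 has 31 days: 213 − 31 = 182 left.
June 2120 has 30 days: 182 − 30 = 152 left.
July 2120 has 31 days: 152 − 31 = 121 left.
August 2120 has 31 days: 121 − 31 = 90 left.
September 2120 has 30 days: 90 − 30 = 60 left.
October 2120 has 31 days: 60 − 31 = 29 left.
29 days into November 2120 → November 29, 2120.
Advancing 175 days from November 29, 2120:
November has 30 days, so 30 − 29 = 1 day remains after November 29, 2120; 175 − 1 = 174 left.
December 2120 has 31 days: 174 − 31 = 143 left.
January 2121 has 31 days: 143 − 31 = 112 left.
February 2121 has 28 days (2121 is not a leap year): 112 − 28 = 84 left.
March 2121 has 31 days: 84 − 31 = 53 left.
April 2121 has 30 days: 53 − 30 = 23 left.
23 days into May 2121 → May 23, 2121.
Counting forward 53 days from May 23, 2121:
May has 31 days, so 31 − 23 = 8 days remain after May 23, 2121; 53 − 8 = 45 left.
June 2121 has 30 days: 45 − 30 = 15 left.
15 days into July 2121 → July 15, 2121.
Going back 12 months from July 15, 2121:
month 7 − 12 = -5, which is month 7 of year 2120 → July 2120.
Day 15 is valid in July, giving July 15, 2120.

July 15, 2120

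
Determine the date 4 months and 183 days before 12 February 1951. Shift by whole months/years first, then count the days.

Counting back 4 months and 183 days from February 12, 1951: first the month/year part, then the days.
month 2 − 4 = -2, which is month 10 of year 1950 → October 1950.
Day 12 is valid in October, giving October 12, 1950.
Now subtract 183 days from October 12, 1950.
Going back 12 days from October 12, 1950 reaches the end of the previous month; 183 − 12 = 171 left.
September 1950 has 30 days: 171 − 30 = 141 left.
August 1950 has 31 days: 141 − 31 = 110 left.
July 1950 has 31 days: 110 − 31 = 79 left.
June 1950 has 30 days: 79 − 30 = 49 left.
May 1950 has 31 days: 49 − 31 = 18 left.
April 1950 has 30 days; 30 − 18 = 12 → April 12, 1950.

April 12, 1950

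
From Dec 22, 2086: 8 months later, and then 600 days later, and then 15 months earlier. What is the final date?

January 13, 2088

Counting forward 8 months from December 22, 2086:
month 12 + 8 = 20, which is month 8 of year 2087 → August 2087.
Day 22 is valid in August, giving August 22, 2087.
Advancing 600 days from August 22, 2087:
August has 31 days, so 31 − 22 = 9 days remain after August 22, 2087; 600 − 9 = 591 left.
September 2087 has 30 days: 591 − 30 = 561 left.
October 2087 has 31 days: 561 − 31 = 530 left.
November 2087 has 30 days: 530 − 30 = 500 left.
December 2087 has 31 days: 500 − 31 = 469 left.
January 2088 has 31 days: 469 − 31 = 438 left.
February 2088 has 29 days (2088 is a leap year): 438 − 29 = 409 left.
March 2088 has 31 days: 409 − 31 = 378 left.
April 2088 has 30 days: 378 − 30 = 348 left.
May 2088 has 31 days: 348 − 31 = 317 left.
June 2088 has 30 days: 317 − 30 = 287 left.
July 2088 has 31 days: 287 − 31 = 256 left.
August 2088 has 31 days: 256 − 31 = 225 left.
September 2088 has 30 days: 225 − 30 = 195 left.
October 2088 has 31 days: 195 − 31 = 164 left.
November 2088 has 30 days: 164 − 30 = 134 left.
December 2088 has 31 days: 134 − 31 = 103 left.
January 2089 has 31 days: 103 − 31 = 72 left.
February 2089 has 28 days (2089 is not a leap year): 72 − 28 = 44 left.
March 2089 has 31 days: 44 − 31 = 13 left.
13 days into April 2089 → April 13, 2089.
Going back 15 months from April 13, 2089:
month 4 − 15 = -11, which is month 1 of year 2088 → January 2088.
Day 13 is valid in January, giving January 13, 2088.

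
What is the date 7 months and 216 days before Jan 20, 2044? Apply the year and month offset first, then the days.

November 16, 2042

Subtracting 7 months and 216 days from January 20, 2044: first the month/year part, then the days.
month 1 − 7 = -6, which is month 6 of year 2043 → June 2043.
Day 20 is valid in June, giving June 20, 2043.
Now subtract 216 days from June 20, 2043.
Going back 20 days from June 20, 2043 reaches the end of the previous month; 216 − 20 = 196 left.
May 2043 has 31 days: 196 − 31 = 165 left.
April 2043 has 30 days: 165 − 30 = 135 left.
March 2043 has 31 days: 135 − 31 = 104 left.
February 2043 has 28 days (2043 is not a leap year): 104 − 28 = 76 left.
January 2043 has 31 days: 76 − 31 = 45 left.
December 2042 has 31 days: 45 − 31 = 14 left.
November 2042 has 30 days; 30 − 14 = 16 → November 16, 2042.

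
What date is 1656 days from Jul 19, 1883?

January 30, 1888

Counting forward 1656 days from July 19, 1883.
July has 31 days, so 31 − 19 = 12 days remain after July 19, 1883; 1656 − 12 = 1644 left.
August 1883 has 31 days: 1644 − 31 = 1613 left.
September 1883 has 30 days: 1613 − 30 = 1583 left.
October 1883 has 31 days: 1583 − 31 = 1552 left.
November 1883 has 30 days: 1552 − 30 = 1522 left.
December 1883 has 31 days: 1522 − 31 = 1491 left.
January 1884 has 31 days: 1491 − 31 = 1460 left.
February 1884 has 29 days (1884 is a leap year): 1460 − 29 = 1431 left.
March 1884 has 31 days: 1431 − 31 = 1400 left.
April 1884 has 30 days: 1400 − 30 = 1370 left.
May 1884 has 31 days: 1370 − 31 = 1339 left.
June 1884 has 30 days: 1339 − 30 = 1309 left.
July 1884 has 31 days: 1309 − 31 = 1278 left.
August 1884 has 31 days: 1278 − 31 = 1247 left.
September 1884 has 30 days: 1247 − 30 = 1217 left.
October 1884 has 31 days: 1217 − 31 = 1186 left.
November 1884 has 30 days: 1186 − 30 = 1156 left.
December 1884 has 31 days: 1156 − 31 = 1125 left.
January 1885 has 31 days: 1125 − 31 = 1094 left.
February 1885 has 28 days (1885 is not a leap year): 1094 − 28 = 1066 left.
March 1885 has 31 days: 1066 − 31 = 1035 left.
April 1885 has 30 days: 1035 − 30 = 1005 left.
May 1885 has 31 days: 1005 − 31 = 974 left.
June 1885 has 30 days: 974 − 30 = 944 left.
July 1885 has 31 days: 944 − 31 = 913 left.
August 1885 has 31 days: 913 − 31 = 882 left.
September 1885 has 30 days: 882 − 30 = 852 left.
October 1885 has 31 days: 852 − 31 = 821 left.
November 1885 has 30 days: 821 − 30 = 791 left.
December 1885 has 31 days: 791 − 31 = 760 left.
January 1886 has 31 days: 760 − 31 = 729 left.
February 1886 has 28 days (1886 is not a leap year): 729 − 28 = 701 left.
March 1886 has 31 days: 701 − 31 = 670 left.
April 1886 has 30 days: 670 − 30 = 640 left.
May 1886 has 31 days: 640 − 31 = 609 left.
June 1886 has 30 days: 609 − 30 = 579 left.
July 1886 has 31 days: 579 − 31 = 548 left.
August 1886 has 31 days: 548 − 31 = 517 left.
September 1886 has 30 days: 517 − 30 = 487 left.
October 1886 has 31 days: 487 − 31 = 456 left.
November 1886 has 30 days: 456 − 30 = 426 left.
December 1886 has 31 days: 426 − 31 = 395 left.
January 1887 has 31 days: 395 − 31 = 364 left.
February 1887 has 28 days (1887 is not a leap year): 364 − 28 = 336 left.
March 1887 has 31 days: 336 − 31 = 305 left.
April 1887 has 30 days: 305 − 30 = 275 left.
May 1887 has 31 days: 275 − 31 = 244 left.
June 1887 has 30 days: 244 − 30 = 214 left.
July 1887 has 31 days: 214 − 31 = 183 left.
August 1887 has 31 days: 183 − 31 = 152 left.
September 1887 has 30 days: 152 − 30 = 122 left.
October 1887 has 31 days: 122 − 31 = 91 left.
November 1887 has 30 days: 91 − 30 = 61 left.
December 1887 has 31 days: 61 − 31 = 30 left.
30 days into January 1888 → January 30, 1888.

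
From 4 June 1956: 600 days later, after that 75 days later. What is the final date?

Adding 600 days from June 4, 1956:
June has 30 days, so 30 − 4 = 26 days remain after June 4, 1956; 600 − 26 = 574 left.
July 1956 has 31 days: 574 − 31 = 543 left.
August 1956 has 31 days: 543 − 31 = 512 left.
September 1956 has 30 days: 512 − 30 = 482 left.
October 1956 has 31 days: 482 − 31 = 451 left.
November 1956 has 30 days: 451 − 30 = 421 left.
December 1956 has 31 days: 421 − 31 = 390 left.
January 1957 has 31 days: 390 − 31 = 359 left.
February 1957 has 28 days (1957 is not a leap year): 359 − 28 = 331 left.
March 1957 has 31 days: 331 − 31 = 300 left.
April 1957 has 30 days: 300 − 30 = 270 left.
May 1957 has 31 days: 270 − 31 = 239 left.
June 1957 has 30 days: 239 − 30 = 209 left.
July 1957 has 31 days: 209 − 31 = 178 left.
August 1957 has 31 days: 178 − 31 = 147 left.
September 1957 has 30 days: 147 − 30 = 117 left.
October 1957 has 31 days: 117 − 31 = 86 left.
November 1957 has 30 days: 86 − 30 = 56 left.
December 1957 has 31 days: 56 − 31 = 25 left.
25 days into January 1958 → January 25, 1958.
Adding 75 days from January 25, 1958:
January has 31 days, so 31 − 25 = 6 days remain after January 25, 1958; 75 − 6 = 69 left.
February 1958 has 28 days (1958 is not a leap year): 69 − 28 = 41 left.
March 1958 has 31 days: 41 − 31 = 10 left.
10 days into April 1958 → April 10, 1958.

April 10, 1958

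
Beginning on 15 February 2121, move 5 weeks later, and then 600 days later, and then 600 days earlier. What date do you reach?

March 22, 2121

Advancing 5 weeks (= 35 days) from February 15, 2121:
February has 28 days, so 28 − 15 = 13 days remain after February 15, 2121; 35 − 13 = 22 left.
22 days into March 2121 → March 22, 2121.
Advancing 600 days from March 22, 2121:
March has 31 days, so 31 − 22 = 9 days remain after March 22, 2121; 600 − 9 = 591 left.
April 2121 has 30 days: 591 − 30 = 561 left.
May 2121 has 31 days: 561 − 31 = 530 left.
June 2121 has 30 days: 530 − 30 = 500 left.
July 2121 has 31 days: 500 − 31 = 469 left.
August 2121 has 31 days: 469 − 31 = 438 left.
September 2121 has 30 days: 438 − 30 = 408 left.
October 2121 has 31 days: 408 − 31 = 377 left.
November 2121 has 30 days: 377 − 30 = 347 left.
December 2121 has 31 days: 347 − 31 = 316 left.
January 2122 has 31 days: 316 − 31 = 285 left.
February 2122 has 28 days (2122 is not a leap year): 285 − 28 = 257 left.
March 2122 has 31 days: 257 − 31 = 226 left.
April 2122 has 30 days: 226 − 30 = 196 left.
May 2122 has 31 days: 196 − 31 = 165 left.
June 2122 has 30 days: 165 − 30 = 135 left.
July 2122 has 31 days: 135 − 31 = 104 left.
August 2122 has 31 days: 104 − 31 = 73 left.
September 2122 has 30 days: 73 − 30 = 43 left.
October 2122 has 31 days: 43 − 31 = 12 left.
12 days into November 2122 → November 12, 2122.
Counting back 600 days from November 12, 2122:
Going back 12 days from November 12, 2122 reaches the end of the previous month; 600 − 12 = 588 left.
October 2122 has 31 days: 588 − 31 = 557 left.
September 2122 has 30 days: 557 − 30 = 527 left.
August 2122 has 31 days: 527 − 31 = 496 left.
July 2122 has 31 days: 496 − 31 = 465 left.
June 2122 has 30 days: 465 − 30 = 435 left.
May 2122 has 31 days: 435 − 31 = 404 left.
April 2122 has 30 days: 404 − 30 = 374 left.
March 2122 has 31 days: 374 − 31 = 343 left.
February 2122 has 28 days (2122 is not a leap year): 343 − 28 = 315 left.
January 2122 has 31 days: 315 − 31 = 284 left.
December 2121 has 31 days: 284 − 31 = 253 left.
November 2121 has 30 days: 253 − 30 = 223 left.
October 2121 has 31 days: 223 − 31 = 192 left.
September 2121 has 30 days: 192 − 30 = 162 left.
August 2121 has 31 days: 162 − 31 = 131 left.
July 2121 has 31 days: 131 − 31 = 100 left.
June 2121 has 30 days: 100 − 30 = 70 left.
May 2121 has 31 days: 70 − 31 = 39 left.
April 2121 has 30 days: 39 − 30 = 9 left.
March 2121 has 31 days; 31 − 9 = 22 → March 22, 2121.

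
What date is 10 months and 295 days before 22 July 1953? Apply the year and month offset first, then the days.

December 2, 1951

Counting back 10 months and 295 days from July 22, 1953: first the month/year part, then the days.
month 7 − 10 = -3, which is month 9 of year 1952 → September 1952.
Day 22 is valid in September, giving September 22, 1952.
Now subtract 295 days from September 22, 1952.
Going back 22 days from September 22, 1952 reaches the end of the previous month; 295 − 22 = 273 left.
August 1952 has 31 days: 273 − 31 = 242 left.
July 1952 has 31 days: 242 − 31 = 211 left.
June 1952 has 30 days: 211 − 30 = 181 left.
May 1952 has 31 days: 181 − 31 = 150 left.
April 1952 has 30 days: 150 − 30 = 120 left.
March 1952 has 31 days: 120 − 31 = 89 left.
February 1952 has 29 days (1952 is a leap year): 89 − 29 = 60 left.
January 1952 has 31 days: 60 − 31 = 29 left.
December 1951 has 31 days; 31 − 29 = 2 → December 2, 1951.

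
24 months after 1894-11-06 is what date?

Advancing 24 months from November 6, 1894.
month 11 + 24 = 35, which is month 11 of year 1896 → November 1896.
Day 6 is valid in November, giving November 6, 1896.

November 6, 1896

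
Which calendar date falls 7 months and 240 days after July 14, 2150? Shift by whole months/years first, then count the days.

October 12, 2151

Advancing 7 months and 240 days from July 14, 2150: first the month/year part, then the days.
month 7 + 7 = 14, which is month 2 of year 2151 → February 2151.
Day 14 is valid in February, giving February 14, 2151.
Now add 240 days from February 14, 2151.
February has 28 days, so 28 − 14 = 14 days remain after February 14, 2151; 240 − 14 = 226 left.
March 2151 has 31 days: 226 − 31 = 195 left.
April 2151 has 30 days: 195 − 30 = 165 left.
May 2151 has 31 days: 165 − 31 = 134 left.
June 2151 has 30 days: 134 − 30 = 104 left.
July 2151 has 31 days: 104 − 31 = 73 left.
August 2151 has 31 days: 73 − 31 = 42 left.
September 2151 has 30 days: 42 − 30 = 12 left.
12 days into October 2151 → October 12, 2151.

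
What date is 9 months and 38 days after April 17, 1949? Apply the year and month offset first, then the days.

Advancing 9 months and 38 days from April 17, 1949: first the month/year part, then the days.
month 4 + 9 = 13, which is month 1 of year 1950 → January 1950.
Day 17 is valid in January, giving January 17, 1950.
Now add 38 days from January 17, 1950.
January has 31 days, so 31 − 17 = 14 days remain after January 17, 1950; 38 − 14 = 24 left.
24 days into February 1950 → February 24, 1950.

February 24, 1950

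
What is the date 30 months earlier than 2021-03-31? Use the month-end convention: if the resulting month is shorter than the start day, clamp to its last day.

Going back 30 months from March 31, 2021.
month 3 − 30 = -27, which is month 9 of year 2018 → September 2018.
September 2018 has only 30 days and the start was day 31, so the date clamps to September 30, 2018.

September 30, 2018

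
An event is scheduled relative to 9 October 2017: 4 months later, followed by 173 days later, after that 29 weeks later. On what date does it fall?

Counting forward 4 months from October 9, 2017:
month 10 + 4 = 14, which is month 2 of year 2018 → February 2018.
Day 9 is valid in February, giving February 9, 2018.
Adding 173 days from February 9, 2018:
February has 28 days, so 28 − 9 = 19 days remain after February 9, 2018; 173 − 19 = 154 left.
March 2018 has 31 days: 154 − 31 = 123 left.
April 2018 has 30 days: 123 − 30 = 93 left.
May 2018 has 31 days: 93 − 31 = 62 left.
June 2018 has 30 days: 62 − 30 = 32 left.
July 2018 has 31 days: 32 − 31 = 1 left.
1 day into August 2018 → August 1, 2018.
Counting forward 29 weeks (= 203 days) from August 1, 2018:
August has 31 days, so 31 − 1 = 30 days remain after August 1, 2018; 203 − 30 = 173 left.
September 2018 has 30 days: 173 − 30 = 143 left.
October 2018 has 31 days: 143 − 31 = 112 left.
November 2018 has 30 days: 112 − 30 = 82 left.
December 2018 has 31 days: 82 − 31 = 51 left.
January 2019 has 31 days: 51 − 31 = 20 left.
20 days into February 2019 → February 20, 2019.

February 20, 2019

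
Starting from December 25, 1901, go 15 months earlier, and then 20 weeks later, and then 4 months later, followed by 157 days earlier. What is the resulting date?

January 6, 1901

Going back 15 months from December 25, 1901:
month 12 − 15 = -3, which is month 9 of year 1900 → September 1900.
Day 25 is valid in September, giving September 25, 1900.
Advancing 20 weeks (= 140 days) from September 25, 1900:
September has 30 days, so 30 − 25 = 5 days remain after September 25, 1900; 140 − 5 = 135 left.
October 1900 has 31 days: 135 − 31 = 104 left.
November 1900 has 30 days: 104 − 30 = 74 left.
December 1900 has 31 days: 74 − 31 = 43 left.
January 1901 has 31 days: 43 − 31 = 12 left.
12 days into February 1901 → February 12, 1901.
Counting forward 4 months from February 12, 1901:
month 2 + 4 = 6 → June 1901.
Day 12 is valid in June, giving June 12, 1901.
Going back 157 days from June 12, 1901:
Going back 12 days from June 12, 1901 reaches the end of the previous month; 157 − 12 = 145 left.
May 1901 has 31 days: 145 − 31 = 114 left.
April 1901 has 30 days: 114 − 30 = 84 left.
March 1901 has 31 days: 84 − 31 = 53 left.
February 1901 has 28 days (1901 is not a leap year): 53 − 28 = 25 left.
January 1901 has 31 days; 31 − 25 = 6 → January 6, 1901.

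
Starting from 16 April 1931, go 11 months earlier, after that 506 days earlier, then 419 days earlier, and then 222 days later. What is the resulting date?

Counting back 11 months from April 16, 1931:
month 4 − 11 = -7, which is month 5 of year 1930 → May 1930.
Day 16 is valid in May, giving May 16, 1930.
Counting back 506 days from May 16, 1930:
Going back 16 days from May 16, 1930 reaches the end of the previous month; 506 − 16 = 490 left.
April 1930 has 30 days: 490 − 30 = 460 left.
March 1930 has 31 days: 460 − 31 = 429 left.
February 1930 has 28 days (1930 is not a leap year): 429 − 28 = 401 left.
January 1930 has 31 days: 401 − 31 = 370 left.
December 1929 has 31 days: 370 − 31 = 339 left.
November 1929 has 30 days: 339 − 30 = 309 left.
October 1929 has 31 days: 309 − 31 = 278 left.
September 1929 has 30 days: 278 − 30 = 248 left.
August 1929 has 31 days: 248 − 31 = 217 left.
July 1929 has 31 days: 217 − 31 = 186 left.
June 1929 has 30 days: 186 − 30 = 156 left.
May 1929 has 31 days: 156 − 31 = 125 left.
April 1929 has 30 days: 125 − 30 = 95 left.
March 1929 has 31 days: 95 − 31 = 64 left.
February 1929 has 28 days (1929 is not a leap year): 64 − 28 = 36 left.
January 1929 has 31 days: 36 − 31 = 5 left.
December 1928 has 31 days; 31 − 5 = 26 → December 26, 1928.
Subtracting 419 days from December 26, 1928:
Going back 26 days from December 26, 1928 reaches the end of the previous month; 419 − 26 = 393 left.
November 1928 has 30 days: 393 − 30 = 363 left.
October 1928 has 31 days: 363 − 31 = 332 left.
September 1928 has 30 days: 332 − 30 = 302 left.
August 1928 has 31 days: 302 − 31 = 271 left.
July 1928 has 31 days: 271 − 31 = 240 left.
June 1928 has 30 days: 240 − 30 = 210 left.
May 1928 has 31 days: 210 − 31 = 179 left.
April 1928 has 30 days: 179 − 30 = 149 left.
March 1928 has 31 days: 149 − 31 = 118 left.
February 1928 has 29 days (1928 is a leap year): 118 − 29 = 89 left.
January 1928 has 31 days: 89 − 31 = 58 left.
December 1927 has 31 days: 58 − 31 = 27 left.
November 1927 has 30 days; 30 − 27 = 3 → November 3, 1927.
Advancing 222 days from November 3, 1927:
November has 30 days, so 30 − 3 = 27 days remain after November 3, 1927; 222 − 27 = 195 left.
December 1927 has 31 days: 195 − 31 = 164 left.
January 1928 has 31 days: 164 − 31 = 133 left.
February 1928 has 29 days (1928 is a leap year): 133 − 29 = 104 left.
March 1928 has 31 days: 104 − 31 = 73 left.
April 1928 has 30 days: 73 − 30 = 43 left.
May 1928 has 31 days: 43 − 31 = 12 left.
12 days into June 1928 → June 12, 1928.

June 12, 1928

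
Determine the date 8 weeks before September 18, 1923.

Counting back 8 weeks = 56 days from September 18, 1923.
Going back 18 days from September 18, 1923 reaches the end of the previous month; 56 − 18 = 38 left.
August 1923 has 31 days: 38 − 31 = 7 left.
July 1923 has 31 days; 31 − 7 = 24 → July 24, 1923.

July 24, 1923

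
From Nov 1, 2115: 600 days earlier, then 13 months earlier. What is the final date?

February 11, 2113

Counting back 600 days from November 1, 2115:
Going back 1 day from November 1, 2115 reaches the end of the previous month; 600 − 1 = 599 left.
October 2115 has 31 days: 599 − 31 = 568 left.
September 2115 has 30 days: 568 − 30 = 538 left.
August 2115 has 31 days: 538 − 31 = 507 left.
July 2115 has 31 days: 507 − 31 = 476 left.
June 2115 has 30 days: 476 − 30 = 446 left.
May 2115 has 31 days: 446 − 31 = 415 left.
April 2115 has 30 days: 415 − 30 = 385 left.
March 2115 has 31 days: 385 − 31 = 354 left.
February 2115 has 28 days (2115 is not a leap year): 354 − 28 = 326 left.
January 2115 has 31 days: 326 − 31 = 295 left.
December 2114 has 31 days: 295 − 31 = 264 left.
November 2114 has 30 days: 264 − 30 = 234 left.
October 2114 has 31 days: 234 − 31 = 203 left.
September 2114 has 30 days: 203 − 30 = 173 left.
August 2114 has 31 days: 173 − 31 = 142 left.
July 2114 has 31 days: 142 − 31 = 111 left.
June 2114 has 30 days: 111 − 30 = 81 left.
May 2114 has 31 days: 81 − 31 = 50 left.
April 2114 has 30 days: 50 − 30 = 20 left.
March 2114 has 31 days; 31 − 20 = 11 → March 11, 2114.
Going back 13 months from March 11, 2114:
month 3 − 13 = -10, which is month 2 of year 2113 → February 2113.
Day 11 is valid in February, giving February 11, 2113.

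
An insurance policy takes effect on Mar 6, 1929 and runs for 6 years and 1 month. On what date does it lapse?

April 6, 1935

Counting forward 6 years and 1 month from March 6, 1929.
+6 years → 1935; month 3 + 1 = 4 → April 1935.
Day 6 is valid in April, giving April 6, 1935.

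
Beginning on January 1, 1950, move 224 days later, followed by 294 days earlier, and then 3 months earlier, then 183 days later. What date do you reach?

January 22, 1950

Advancing 224 days from January 1, 1950:
January has 31 days, so 31 − 1 = 30 days remain after January 1, 1950; 224 − 30 = 194 left.
February 1950 has 28 days (1950 is not a leap year): 194 − 28 = 166 left.
March 1950 has 31 days: 166 − 31 = 135 left.
April 1950 has 30 days: 135 − 30 = 105 left.
May 1950 has 31 days: 105 − 31 = 74 left.
June 1950 has 30 days: 74 − 30 = 44 left.
July 1950 has 31 days: 44 − 31 = 13 left.
13 days into August 1950 → August 13, 1950.
Subtracting 294 days from August 13, 1950:
Going back 13 days from August 13, 1950 reaches the end of the previous month; 294 − 13 = 281 left.
July 1950 has 31 days: 281 − 31 = 250 left.
June 1950 has 30 days: 250 − 30 = 220 left.
May 1950 has 31 days: 220 − 31 = 189 left.
April 1950 has 30 days: 189 − 30 = 159 left.
March 1950 has 31 days: 159 − 31 = 128 left.
February 1950 has 28 days (1950 is not a leap year): 128 − 28 = 100 left.
January 1950 has 31 days: 100 − 31 = 69 left.
December 1949 has 31 days: 69 − 31 = 38 left.
November 1949 has 30 days: 38 − 30 = 8 left.
October 1949 has 31 days; 31 − 8 = 23 → October 23, 1949.
Going back 3 months from October 23, 1949:
month 10 − 3 = 7 → July 1949.
Day 23 is valid in July, giving July 23, 1949.
Counting forward 183 days from July 23, 1949:
July has 31 days, so 31 − 23 = 8 days remain after July 23, 1949; 183 − 8 = 175 left.
August 1949 has 31 days: 175 − 31 = 144 left.
September 1949 has 30 days: 144 − 30 = 114 left.
October 1949 has 31 days: 114 − 31 = 83 left.
November 1949 has 30 days: 83 − 30 = 53 left.
December 1949 has 31 days: 53 − 31 = 22 left.
22 days into January 1950 → January 22, 1950.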